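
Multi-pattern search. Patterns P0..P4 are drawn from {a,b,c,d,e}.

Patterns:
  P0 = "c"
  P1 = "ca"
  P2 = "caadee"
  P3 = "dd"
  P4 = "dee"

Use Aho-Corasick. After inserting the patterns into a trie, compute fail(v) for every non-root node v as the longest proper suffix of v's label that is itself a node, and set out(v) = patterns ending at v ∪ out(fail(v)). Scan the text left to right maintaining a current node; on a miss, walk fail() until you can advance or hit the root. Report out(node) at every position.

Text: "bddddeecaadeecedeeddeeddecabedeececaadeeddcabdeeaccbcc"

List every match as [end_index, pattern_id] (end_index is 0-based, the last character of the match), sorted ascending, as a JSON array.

Construct AC machine:
Trie nodes:
  n0 'ε': c→1 d→7
  n1 'c': a→2  ←P0
  n2 'ca': a→3  ←P1
  n3 'caa': d→4
  n4 'caad': e→5
  n5 'caade': e→6
  n6 'caadee': ·  ←P2
  n7 'd': d→8 e→9
  n8 'dd': ·  ←P3
  n9 'de': e→10
  n10 'dee': ·  ←P4

BFS fail/out derivation:
  n1('c'): parent n0 fail=0; on 'c' 0 → fail=0;  out {0}∪∅={0}
  n7('d'): parent n0 fail=0; on 'd' 0 → fail=0;  out ∅∪∅=∅
  n2('ca'): parent n1 fail=0; on 'a' 0 → fail=0;  out {1}∪∅={1}
  n8('dd'): parent n7 fail=0; on 'd' 0 → fail=7;  out {3}∪∅={3}
  n9('de'): parent n7 fail=0; on 'e' 0 → fail=0;  out ∅∪∅=∅
  n3('caa'): parent n2 fail=0; on 'a' 0 → fail=0;  out ∅∪∅=∅
  n10('dee'): parent n9 fail=0; on 'e' 0 → fail=0;  out {4}∪∅={4}
  n4('caad'): parent n3 fail=0; on 'd' 0 → fail=7;  out ∅∪∅=∅
  n5('caade'): parent n4 fail=7; on 'e' 7 → fail=9;  out ∅∪∅=∅
  n6('caadee'): parent n5 fail=9; on 'e' 9 → fail=10;  out {2}∪{4}={2,4}

Text stream:
[0] read 'b'  n0⇒n0
[1] read 'd'  n0⇒n7
[2] read 'd'  n7⇒n8  emit P3@[1:2]
[3] read 'd'  n8⇒n8 (via fail)  emit P3@[2:3]
[4] read 'd'  n8⇒n8 (via fail)  emit P3@[3:4]
[5] read 'e'  n8⇒n9 (via fail)
[6] read 'e'  n9⇒n10  emit P4@[4:6]
[7] read 'c'  n10⇒n1 (via fail)  emit P0@[7:7]
[8] read 'a'  n1⇒n2  emit P1@[7:8]
[9] read 'a'  n2⇒n3
[10] read 'd'  n3⇒n4
[11] read 'e'  n4⇒n5
[12] read 'e'  n5⇒n6  emit P2@[7:12],P4@[10:12]
[13] read 'c'  n6⇒n1 (via fail)  emit P0@[13:13]
[14] read 'e'  n1⇒n0 (via fail)
[15] read 'd'  n0⇒n7
[16] read 'e'  n7⇒n9
[17] read 'e'  n9⇒n10  emit P4@[15:17]
[18] read 'd'  n10⇒n7 (via fail)
[19] read 'd'  n7⇒n8  emit P3@[18:19]
[20] read 'e'  n8⇒n9 (via fail)
[21] read 'e'  n9⇒n10  emit P4@[19:21]
[22] read 'd'  n10⇒n7 (via fail)
[23] read 'd'  n7⇒n8  emit P3@[22:23]
[24] read 'e'  n8⇒n9 (via fail)
[25] read 'c'  n9⇒n1 (via fail)  emit P0@[25:25]
[26] read 'a'  n1⇒n2  emit P1@[25:26]
[27] read 'b'  n2⇒n0 (via fail)
[28] read 'e'  n0⇒n0
[29] read 'd'  n0⇒n7
[30] read 'e'  n7⇒n9
[31] read 'e'  n9⇒n10  emit P4@[29:31]
[32] read 'c'  n10⇒n1 (via fail)  emit P0@[32:32]
[33] read 'e'  n1⇒n0 (via fail)
[34] read 'c'  n0⇒n1  emit P0@[34:34]
[35] read 'a'  n1⇒n2  emit P1@[34:35]
[36] read 'a'  n2⇒n3
[37] read 'd'  n3⇒n4
[38] read 'e'  n4⇒n5
[39] read 'e'  n5⇒n6  emit P2@[34:39],P4@[37:39]
[40] read 'd'  n6⇒n7 (via fail)
[41] read 'd'  n7⇒n8  emit P3@[40:41]
[42] read 'c'  n8⇒n1 (via fail)  emit P0@[42:42]
[43] read 'a'  n1⇒n2  emit P1@[42:43]
[44] read 'b'  n2⇒n0 (via fail)
[45] read 'd'  n0⇒n7
[46] read 'e'  n7⇒n9
[47] read 'e'  n9⇒n10  emit P4@[45:47]
[48] read 'a'  n10⇒n0 (via fail)
[49] read 'c'  n0⇒n1  emit P0@[49:49]
[50] read 'c'  n1⇒n1 (via fail)  emit P0@[50:50]
[51] read 'b'  n1⇒n0 (via fail)
[52] read 'c'  n0⇒n1  emit P0@[52:52]
[53] read 'c'  n1⇒n1 (via fail)  emit P0@[53:53]

Result: [[2,3],[3,3],[4,3],[6,4],[7,0],[8,1],[12,2],[12,4],[13,0],[17,4],[19,3],[21,4],[23,3],[25,0],[26,1],[31,4],[32,0],[34,0],[35,1],[39,2],[39,4],[41,3],[42,0],[43,1],[47,4],[49,0],[50,0],[52,0],[53,0]]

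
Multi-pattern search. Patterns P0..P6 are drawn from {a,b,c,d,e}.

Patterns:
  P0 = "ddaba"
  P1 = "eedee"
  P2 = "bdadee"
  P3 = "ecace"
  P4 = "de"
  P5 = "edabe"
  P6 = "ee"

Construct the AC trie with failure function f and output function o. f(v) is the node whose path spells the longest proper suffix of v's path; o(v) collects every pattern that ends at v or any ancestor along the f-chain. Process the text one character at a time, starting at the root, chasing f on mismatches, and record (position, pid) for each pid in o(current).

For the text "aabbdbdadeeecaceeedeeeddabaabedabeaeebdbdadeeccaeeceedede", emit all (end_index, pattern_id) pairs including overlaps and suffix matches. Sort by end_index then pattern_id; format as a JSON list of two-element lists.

Build automaton:
Trie (insert patterns):
  0='ε' goto b→11 d→1 e→6
  1='d' goto d→2 e→21
  2='dd' goto a→3
  3='dda' goto b→4
  4='ddab' goto a→5
  5='ddaba' goto ·  ←P0
  6='e' goto c→17 d→22 e→7
  7='ee' goto d→8  ←P6
  8='eed' goto e→9
  9='eede' goto e→10
  10='eedee' goto ·  ←P1
  11='b' goto d→12
  12='bd' goto a→13
  13='bda' goto d→14
  14='bdad' goto e→15
  15='bdade' goto e→16
  16='bdadee' goto ·  ←P2
  17='ec' goto a→18
  18='eca' goto c→19
  19='ecac' goto e→20
  20='ecace' goto ·  ←P3
  21='de' goto ·  ←P4
  22='ed' goto a→23
  23='eda' goto b→24
  24='edab' goto e→25
  25='edabe' goto ·  ←P5

Failure links (BFS by depth):
  n1('d'): parent n0 fail=0; on 'd' 0 → fail=0;  out ∅∪∅=∅
  n6('e'): parent n0 fail=0; on 'e' 0 → fail=0;  out ∅∪∅=∅
  n11('b'): parent n0 fail=0; on 'b' 0 → fail=0;  out ∅∪∅=∅
  n2('dd'): parent n1 fail=0; on 'd' 0 → fail=1;  out ∅∪∅=∅
  n7('ee'): parent n6 fail=0; on 'e' 0 → fail=6;  out {6}∪∅={6}
  n12('bd'): parent n11 fail=0; on 'd' 0 → fail=1;  out ∅∪∅=∅
  n17('ec'): parent n6 fail=0; on 'c' 0 → fail=0;  out ∅∪∅=∅
  n21('de'): parent n1 fail=0; on 'e' 0 → fail=6;  out {4}∪∅={4}
  n22('ed'): parent n6 fail=0; on 'd' 0 → fail=1;  out ∅∪∅=∅
  n3('dda'): parent n2 fail=1; on 'a' 1→0 → fail=0;  out ∅∪∅=∅
  n8('eed'): parent n7 fail=6; on 'd' 6 → fail=22;  out ∅∪∅=∅
  n13('bda'): parent n12 fail=1; on 'a' 1→0 → fail=0;  out ∅∪∅=∅
  n18('eca'): parent n17 fail=0; on 'a' 0 → fail=0;  out ∅∪∅=∅
  n23('eda'): parent n22 fail=1; on 'a' 1→0 → fail=0;  out ∅∪∅=∅
  n4('ddab'): parent n3 fail=0; on 'b' 0 → fail=11;  out ∅∪∅=∅
  n9('eede'): parent n8 fail=22; on 'e' 22→1 → fail=21;  out ∅∪{4}={4}
  n14('bdad'): parent n13 fail=0; on 'd' 0 → fail=1;  out ∅∪∅=∅
  n19('ecac'): parent n18 fail=0; on 'c' 0 → fail=0;  out ∅∪∅=∅
  n24('edab'): parent n23 fail=0; on 'b' 0 → fail=11;  out ∅∪∅=∅
  n5('ddaba'): parent n4 fail=11; on 'a' 11→0 → fail=0;  out {0}∪∅={0}
  n10('eedee'): parent n9 fail=21; on 'e' 21→6 → fail=7;  out {1}∪{6}={1,6}
  n15('bdade'): parent n14 fail=1; on 'e' 1 → fail=21;  out ∅∪{4}={4}
  n20('ecace'): parent n19 fail=0; on 'e' 0 → fail=6;  out {3}∪∅={3}
  n25('edabe'): parent n24 fail=11; on 'e' 11→0 → fail=6;  out {5}∪∅={5}
  n16('bdadee'): parent n15 fail=21; on 'e' 21→6 → fail=7;  out {2}∪{6}={2,6}

Scan:
i=0 'a': node 0→0
i=1 'a': node 0→0
i=2 'b': node 0→11
i=3 'b': node 11→11 (fail-walked)
i=4 'd': node 11→12
i=5 'b': node 12→11 (fail-walked)
i=6 'd': node 11→12
i=7 'a': node 12→13
i=8 'd': node 13→14
i=9 'e': node 14→15  emit P4@[8:9]
i=10 'e': node 15→16  emit P2@[5:10],P6@[9:10]
i=11 'e': node 16→7 (fail-walked)  emit P6@[10:11]
i=12 'c': node 7→17 (fail-walked)
i=13 'a': node 17→18
i=14 'c': node 18→19
i=15 'e': node 19→20  emit P3@[11:15]
i=16 'e': node 20→7 (fail-walked)  emit P6@[15:16]
i=17 'e': node 7→7 (fail-walked)  emit P6@[16:17]
i=18 'd': node 7→8
i=19 'e': node 8→9  emit P4@[18:19]
i=20 'e': node 9→10  emit P1@[16:20],P6@[19:20]
i=21 'e': node 10→7 (fail-walked)  emit P6@[20:21]
i=22 'd': node 7→8
i=23 'd': node 8→2 (fail-walked)
i=24 'a': node 2→3
i=25 'b': node 3→4
i=26 'a': node 4→5  emit P0@[22:26]
i=27 'a': node 5→0 (fail-walked)
i=28 'b': node 0→11
i=29 'e': node 11→6 (fail-walked)
i=30 'd': node 6→22
i=31 'a': node 22→23
i=32 'b': node 23→24
i=33 'e': node 24→25  emit P5@[29:33]
i=34 'a': node 25→0 (fail-walked)
i=35 'e': node 0→6
i=36 'e': node 6→7  emit P6@[35:36]
i=37 'b': node 7→11 (fail-walked)
i=38 'd': node 11→12
i=39 'b': node 12→11 (fail-walked)
i=40 'd': node 11→12
i=41 'a': node 12→13
i=42 'd': node 13→14
i=43 'e': node 14→15  emit P4@[42:43]
i=44 'e': node 15→16  emit P2@[39:44],P6@[43:44]
i=45 'c': node 16→17 (fail-walked)
i=46 'c': node 17→0 (fail-walked)
i=47 'a': node 0→0
i=48 'e': node 0→6
i=49 'e': node 6→7  emit P6@[48:49]
i=50 'c': node 7→17 (fail-walked)
i=51 'e': node 17→6 (fail-walked)
i=52 'e': node 6→7  emit P6@[51:52]
i=53 'd': node 7→8
i=54 'e': node 8→9  emit P4@[53:54]
i=55 'd': node 9→22 (fail-walked)
i=56 'e': node 22→21 (fail-walked)  emit P4@[55:56]

Result: [[9,4],[10,2],[10,6],[11,6],[15,3],[16,6],[17,6],[19,4],[20,1],[20,6],[21,6],[26,0],[33,5],[36,6],[43,4],[44,2],[44,6],[49,6],[52,6],[54,4],[56,4]]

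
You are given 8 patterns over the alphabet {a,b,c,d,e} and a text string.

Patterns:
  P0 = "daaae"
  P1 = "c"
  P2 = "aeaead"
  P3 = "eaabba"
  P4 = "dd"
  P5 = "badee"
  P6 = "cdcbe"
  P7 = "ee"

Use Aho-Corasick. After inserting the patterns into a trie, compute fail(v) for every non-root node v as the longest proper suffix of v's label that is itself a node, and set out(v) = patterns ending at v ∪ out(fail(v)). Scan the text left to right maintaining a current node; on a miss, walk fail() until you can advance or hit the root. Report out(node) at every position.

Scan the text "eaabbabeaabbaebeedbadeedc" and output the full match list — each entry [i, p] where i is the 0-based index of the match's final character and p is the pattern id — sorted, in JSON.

Build automaton:
Trie nodes:
  n0 'ε': a→7 b→20 c→6 d→1 e→13
  n1 'd': a→2 d→19
  n2 'da': a→3
  n3 'daa': a→4
  n4 'daaa': e→5
  n5 'daaae': ·  [P0 ends]
  n6 'c': d→25  [P1 ends]
  n7 'a': e→8
  n8 'ae': a→9
  n9 'aea': e→10
  n10 'aeae': a→11
  n11 'aeaea': d→12
  n12 'aeaead': ·  [P2 ends]
  n13 'e': a→14 e→29
  n14 'ea': a→15
  n15 'eaa': b→16
  n16 'eaab': b→17
  n17 'eaabb': a→18
  n18 'eaabba': ·  [P3 ends]
  n19 'dd': ·  [P4 ends]
  n20 'b': a→21
  n21 'ba': d→22
  n22 'bad': e→23
  n23 'bade': e→24
  n24 'badee': ·  [P5 ends]
  n25 'cd': c→26
  n26 'cdc': b→27
  n27 'cdcb': e→28
  n28 'cdcbe': ·  [P6 ends]
  n29 'ee': ·  [P7 ends]

Failure links (BFS by depth):
  fail(1) 'd': from fail(0)=0 chase 'd': 0 ⇒ 0;  out=∅∪out(0)=∅
  fail(6) 'c': from fail(0)=0 chase 'c': 0 ⇒ 0;  out={1}∪out(0)={1}
  fail(7) 'a': from fail(0)=0 chase 'a': 0 ⇒ 0;  out=∅∪out(0)=∅
  fail(13) 'e': from fail(0)=0 chase 'e': 0 ⇒ 0;  out=∅∪out(0)=∅
  fail(20) 'b': from fail(0)=0 chase 'b': 0 ⇒ 0;  out=∅∪out(0)=∅
  fail(2) 'da': from fail(1)=0 chase 'a': 0 ⇒ 7;  out=∅∪out(7)=∅
  fail(8) 'ae': from fail(7)=0 chase 'e': 0 ⇒ 13;  out=∅∪out(13)=∅
  fail(14) 'ea': from fail(13)=0 chase 'a': 0 ⇒ 7;  out=∅∪out(7)=∅
  fail(19) 'dd': from fail(1)=0 chase 'd': 0 ⇒ 1;  out={4}∪out(1)={4}
  fail(21) 'ba': from fail(20)=0 chase 'a': 0 ⇒ 7;  out=∅∪out(7)=∅
  fail(25) 'cd': from fail(6)=0 chase 'd': 0 ⇒ 1;  out=∅∪out(1)=∅
  fail(29) 'ee': from fail(13)=0 chase 'e': 0 ⇒ 13;  out={7}∪out(13)={7}
  fail(3) 'daa': from fail(2)=7 chase 'a': 7→0 ⇒ 7;  out=∅∪out(7)=∅
  fail(9) 'aea': from fail(8)=13 chase 'a': 13 ⇒ 14;  out=∅∪out(14)=∅
  fail(15) 'eaa': from fail(14)=7 chase 'a': 7→0 ⇒ 7;  out=∅∪out(7)=∅
  fail(22) 'bad': from fail(21)=7 chase 'd': 7→0 ⇒ 1;  out=∅∪out(1)=∅
  fail(26) 'cdc': from fail(25)=1 chase 'c': 1→0 ⇒ 6;  out=∅∪out(6)={1}
  fail(4) 'daaa': from fail(3)=7 chase 'a': 7→0 ⇒ 7;  out=∅∪out(7)=∅
  fail(10) 'aeae': from fail(9)=14 chase 'e': 14→7 ⇒ 8;  out=∅∪out(8)=∅
  fail(16) 'eaab': from fail(15)=7 chase 'b': 7→0 ⇒ 20;  out=∅∪out(20)=∅
  fail(23) 'bade': from fail(22)=1 chase 'e': 1→0 ⇒ 13;  out=∅∪out(13)=∅
  fail(27) 'cdcb': from fail(26)=6 chase 'b': 6→0 ⇒ 20;  out=∅∪out(20)=∅
  fail(5) 'daaae': from fail(4)=7 chase 'e': 7 ⇒ 8;  out={0}∪out(8)={0}
  fail(11) 'aeaea': from fail(10)=8 chase 'a': 8 ⇒ 9;  out=∅∪out(9)=∅
  fail(17) 'eaabb': from fail(16)=20 chase 'b': 20→0 ⇒ 20;  out=∅∪out(20)=∅
  fail(24) 'badee': from fail(23)=13 chase 'e': 13 ⇒ 29;  out={5}∪out(29)={5,7}
  fail(28) 'cdcbe': from fail(27)=20 chase 'e': 20→0 ⇒ 13;  out={6}∪out(13)={6}
  fail(12) 'aeaead': from fail(11)=9 chase 'd': 9→14→7→0 ⇒ 1;  out={2}∪out(1)={2}
  fail(18) 'eaabba': from fail(17)=20 chase 'a': 20 ⇒ 21;  out={3}∪out(21)={3}

Run:
pos 0 'e': at 13
pos 1 'a': at 14
pos 2 'a': at 15
pos 3 'b': at 16
pos 4 'b': at 17
pos 5 'a': at 18  → match P3@[0:5]
pos 6 'b': at 20 ·f
pos 7 'e': at 13 ·f
pos 8 'a': at 14
pos 9 'a': at 15
pos 10 'b': at 16
pos 11 'b': at 17
pos 12 'a': at 18  → match P3@[7:12]
pos 13 'e': at 8 ·f
pos 14 'b': at 20 ·f
pos 15 'e': at 13 ·f
pos 16 'e': at 29  → match P7@[15:16]
pos 17 'd': at 1 ·f
pos 18 'b': at 20 ·f
pos 19 'a': at 21
pos 20 'd': at 22
pos 21 'e': at 23
pos 22 'e': at 24  → match P5@[18:22],P7@[21:22]
pos 23 'd': at 1 ·f
pos 24 'c': at 6 ·f  → match P1@[24:24]

Result: [[5,3],[12,3],[16,7],[22,5],[22,7],[24,1]]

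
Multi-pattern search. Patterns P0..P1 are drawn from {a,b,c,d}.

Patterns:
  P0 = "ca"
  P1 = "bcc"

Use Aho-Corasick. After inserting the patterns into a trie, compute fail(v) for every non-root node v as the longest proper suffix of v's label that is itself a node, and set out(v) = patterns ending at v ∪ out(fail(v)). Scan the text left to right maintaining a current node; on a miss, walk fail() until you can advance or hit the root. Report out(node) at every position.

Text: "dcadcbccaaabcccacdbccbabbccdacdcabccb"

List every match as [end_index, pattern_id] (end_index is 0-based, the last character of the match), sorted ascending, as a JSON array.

Construct AC machine:
Trie (insert patterns):
  n0 'ε': b→3 c→1
  n1 'c': a→2
  n2 'ca': ·  [P0 ends]
  n3 'b': c→4
  n4 'bc': c→5
  n5 'bcc': ·  [P1 ends]

Failure links (BFS by depth):
  fail(1) 'c': from fail(0)=0 chase 'c': 0 ⇒ 0;  out=∅∪out(0)=∅
  fail(3) 'b': from fail(0)=0 chase 'b': 0 ⇒ 0;  out=∅∪out(0)=∅
  fail(2) 'ca': from fail(1)=0 chase 'a': 0 ⇒ 0;  out={0}∪out(0)={0}
  fail(4) 'bc': from fail(3)=0 chase 'c': 0 ⇒ 1;  out=∅∪out(1)=∅
  fail(5) 'bcc': from fail(4)=1 chase 'c': 1→0 ⇒ 1;  out={1}∪out(1)={1}

Scan:
pos 0 'd': at 0
pos 1 'c': at 1
pos 2 'a': at 2  emit P0@[1:2]
pos 3 'd': at 0 (via fail)
pos 4 'c': at 1
pos 5 'b': at 3 (via fail)
pos 6 'c': at 4
pos 7 'c': at 5  emit P1@[5:7]
pos 8 'a': at 2 (via fail)  emit P0@[7:8]
pos 9 'a': at 0 (via fail)
pos 10 'a': at 0
pos 11 'b': at 3
pos 12 'c': at 4
pos 13 'c': at 5  emit P1@[11:13]
pos 14 'c': at 1 (via fail)
pos 15 'a': at 2  emit P0@[14:15]
pos 16 'c': at 1 (via fail)
pos 17 'd': at 0 (via fail)
pos 18 'b': at 3
pos 19 'c': at 4
pos 20 'c': at 5  emit P1@[18:20]
pos 21 'b': at 3 (via fail)
pos 22 'a': at 0 (via fail)
pos 23 'b': at 3
pos 24 'b': at 3 (via fail)
pos 25 'c': at 4
pos 26 'c': at 5  emit P1@[24:26]
pos 27 'd': at 0 (via fail)
pos 28 'a': at 0
pos 29 'c': at 1
pos 30 'd': at 0 (via fail)
pos 31 'c': at 1
pos 32 'a': at 2  emit P0@[31:32]
pos 33 'b': at 3 (via fail)
pos 34 'c': at 4
pos 35 'c': at 5  emit P1@[33:35]
pos 36 'b': at 3 (via fail)

All matches (sorted): [[2,0],[7,1],[8,0],[13,1],[15,0],[20,1],[26,1],[32,0],[35,1]]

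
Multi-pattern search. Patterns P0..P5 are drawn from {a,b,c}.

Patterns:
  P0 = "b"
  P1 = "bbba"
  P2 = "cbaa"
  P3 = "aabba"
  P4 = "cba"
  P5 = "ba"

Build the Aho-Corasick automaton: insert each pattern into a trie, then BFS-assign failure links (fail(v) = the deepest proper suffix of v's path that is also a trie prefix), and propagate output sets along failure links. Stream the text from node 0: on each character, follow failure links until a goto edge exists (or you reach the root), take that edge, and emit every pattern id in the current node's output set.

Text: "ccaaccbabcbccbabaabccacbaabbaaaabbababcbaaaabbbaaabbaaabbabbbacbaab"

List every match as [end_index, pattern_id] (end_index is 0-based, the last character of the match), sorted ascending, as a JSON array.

Build:
Trie (insert patterns):
  0='ε' goto a→9 b→1 c→5
  1='b' goto a→14 b→2  [P0 ends]
  2='bb' goto b→3
  3='bbb' goto a→4
  4='bbba' goto ·  [P1 ends]
  5='c' goto b→6
  6='cb' goto a→7
  7='cba' goto a→8  [P4 ends]
  8='cbaa' goto ·  [P2 ends]
  9='a' goto a→10
  10='aa' goto b→11
  11='aab' goto b→12
  12='aabb' goto a→13
  13='aabba' goto ·  [P3 ends]
  14='ba' goto ·  [P5 ends]

BFS fail/out derivation:
  fail(1) 'b': from fail(0)=0 chase 'b': 0 ⇒ 0;  out={0}∪out(0)={0}
  fail(5) 'c': from fail(0)=0 chase 'c': 0 ⇒ 0;  out=∅∪out(0)=∅
  fail(9) 'a': from fail(0)=0 chase 'a': 0 ⇒ 0;  out=∅∪out(0)=∅
  fail(2) 'bb': from fail(1)=0 chase 'b': 0 ⇒ 1;  out=∅∪out(1)={0}
  fail(6) 'cb': from fail(5)=0 chase 'b': 0 ⇒ 1;  out=∅∪out(1)={0}
  fail(10) 'aa': from fail(9)=0 chase 'a': 0 ⇒ 9;  out=∅∪out(9)=∅
  fail(14) 'ba': from fail(1)=0 chase 'a': 0 ⇒ 9;  out={5}∪out(9)={5}
  fail(3) 'bbb': from fail(2)=1 chase 'b': 1 ⇒ 2;  out=∅∪out(2)={0}
  fail(7) 'cba': from fail(6)=1 chase 'a': 1 ⇒ 14;  out={4}∪out(14)={4,5}
  fail(11) 'aab': from fail(10)=9 chase 'b': 9→0 ⇒ 1;  out=∅∪out(1)={0}
  fail(4) 'bbba': from fail(3)=2 chase 'a': 2→1 ⇒ 14;  out={1}∪out(14)={1,5}
  fail(8) 'cbaa': from fail(7)=14 chase 'a': 14→9 ⇒ 10;  out={2}∪out(10)={2}
  fail(12) 'aabb': from fail(11)=1 chase 'b': 1 ⇒ 2;  out=∅∪out(2)={0}
  fail(13) 'aabba': from fail(12)=2 chase 'a': 2→1 ⇒ 14;  out={3}∪out(14)={3,5}

Scan:
pos 0 'c': at 5
pos 1 'c': at 5 ·f
pos 2 'a': at 9 ·f
pos 3 'a': at 10
pos 4 'c': at 5 ·f
pos 5 'c': at 5 ·f
pos 6 'b': at 6  → match P0@[6:6]
pos 7 'a': at 7  → match P4@[5:7],P5@[6:7]
pos 8 'b': at 1 ·f  → match P0@[8:8]
pos 9 'c': at 5 ·f
pos 10 'b': at 6  → match P0@[10:10]
pos 11 'c': at 5 ·f
pos 12 'c': at 5 ·f
pos 13 'b': at 6  → match P0@[13:13]
pos 14 'a': at 7  → match P4@[12:14],P5@[13:14]
pos 15 'b': at 1 ·f  → match P0@[15:15]
pos 16 'a': at 14  → match P5@[15:16]
pos 17 'a': at 10 ·f
pos 18 'b': at 11  → match P0@[18:18]
pos 19 'c': at 5 ·f
pos 20 'c': at 5 ·f
pos 21 'a': at 9 ·f
pos 22 'c': at 5 ·f
pos 23 'b': at 6  → match P0@[23:23]
pos 24 'a': at 7  → match P4@[22:24],P5@[23:24]
pos 25 'a': at 8  → match P2@[22:25]
pos 26 'b': at 11 ·f  → match P0@[26:26]
pos 27 'b': at 12  → match P0@[27:27]
pos 28 'a': at 13  → match P3@[24:28],P5@[27:28]
pos 29 'a': at 10 ·f
pos 30 'a': at 10 ·f
pos 31 'a': at 10 ·f
pos 32 'b': at 11  → match P0@[32:32]
pos 33 'b': at 12  → match P0@[33:33]
pos 34 'a': at 13  → match P3@[30:34],P5@[33:34]
pos 35 'b': at 1 ·f  → match P0@[35:35]
pos 36 'a': at 14  → match P5@[35:36]
pos 37 'b': at 1 ·f  → match P0@[37:37]
pos 38 'c': at 5 ·f
pos 39 'b': at 6  → match P0@[39:39]
pos 40 'a': at 7  → match P4@[38:40],P5@[39:40]
pos 41 'a': at 8  → match P2@[38:41]
pos 42 'a': at 10 ·f
pos 43 'a': at 10 ·f
pos 44 'b': at 11  → match P0@[44:44]
pos 45 'b': at 12  → match P0@[45:45]
pos 46 'b': at 3 ·f  → match P0@[46:46]
pos 47 'a': at 4  → match P1@[44:47],P5@[46:47]
pos 48 'a': at 10 ·f
pos 49 'a': at 10 ·f
pos 50 'b': at 11  → match P0@[50:50]
pos 51 'b': at 12  → match P0@[51:51]
pos 52 'a': at 13  → match P3@[48:52],P5@[51:52]
pos 53 'a': at 10 ·f
pos 54 'a': at 10 ·f
pos 55 'b': at 11  → match P0@[55:55]
pos 56 'b': at 12  → match P0@[56:56]
pos 57 'a': at 13  → match P3@[53:57],P5@[56:57]
pos 58 'b': at 1 ·f  → match P0@[58:58]
pos 59 'b': at 2  → match P0@[59:59]
pos 60 'b': at 3  → match P0@[60:60]
pos 61 'a': at 4  → match P1@[58:61],P5@[60:61]
pos 62 'c': at 5 ·f
pos 63 'b': at 6  → match P0@[63:63]
pos 64 'a': at 7  → match P4@[62:64],P5@[63:64]
pos 65 'a': at 8  → match P2@[62:65]
pos 66 'b': at 11 ·f  → match P0@[66:66]

Matches: [[6,0],[7,4],[7,5],[8,0],[10,0],[13,0],[14,4],[14,5],[15,0],[16,5],[18,0],[23,0],[24,4],[24,5],[25,2],[26,0],[27,0],[28,3],[28,5],[32,0],[33,0],[34,3],[34,5],[35,0],[36,5],[37,0],[39,0],[40,4],[40,5],[41,2],[44,0],[45,0],[46,0],[47,1],[47,5],[50,0],[51,0],[52,3],[52,5],[55,0],[56,0],[57,3],[57,5],[58,0],[59,0],[60,0],[61,1],[61,5],[63,0],[64,4],[64,5],[65,2],[66,0]]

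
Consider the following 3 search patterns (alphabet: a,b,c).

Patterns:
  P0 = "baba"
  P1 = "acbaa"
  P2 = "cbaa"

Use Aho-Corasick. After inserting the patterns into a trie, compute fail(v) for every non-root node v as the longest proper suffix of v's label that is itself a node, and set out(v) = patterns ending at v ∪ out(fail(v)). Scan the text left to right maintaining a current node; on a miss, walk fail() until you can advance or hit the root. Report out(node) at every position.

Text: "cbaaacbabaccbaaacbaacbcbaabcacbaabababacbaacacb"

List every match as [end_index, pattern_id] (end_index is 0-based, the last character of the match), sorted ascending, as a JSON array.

Construct AC machine:
Trie (insert patterns):
  0='ε' goto a→5 b→1 c→10
  1='b' goto a→2
  2='ba' goto b→3
  3='bab' goto a→4
  4='baba' goto ·  [P0 ends]
  5='a' goto c→6
  6='ac' goto b→7
  7='acb' goto a→8
  8='acba' goto a→9
  9='acbaa' goto ·  [P1 ends]
  10='c' goto b→11
  11='cb' goto a→12
  12='cba' goto a→13
  13='cbaa' goto ·  [P2 ends]

Failure links (BFS by depth):
  fail(1) 'b': from fail(0)=0 chase 'b': 0 ⇒ 0;  out=∅∪out(0)=∅
  fail(5) 'a': from fail(0)=0 chase 'a': 0 ⇒ 0;  out=∅∪out(0)=∅
  fail(10) 'c': from fail(0)=0 chase 'c': 0 ⇒ 0;  out=∅∪out(0)=∅
  fail(2) 'ba': from fail(1)=0 chase 'a': 0 ⇒ 5;  out=∅∪out(5)=∅
  fail(6) 'ac': from fail(5)=0 chase 'c': 0 ⇒ 10;  out=∅∪out(10)=∅
  fail(11) 'cb': from fail(10)=0 chase 'b': 0 ⇒ 1;  out=∅∪out(1)=∅
  fail(3) 'bab': from fail(2)=5 chase 'b': 5→0 ⇒ 1;  out=∅∪out(1)=∅
  fail(7) 'acb': from fail(6)=10 chase 'b': 10 ⇒ 11;  out=∅∪out(11)=∅
  fail(12) 'cba': from fail(11)=1 chase 'a': 1 ⇒ 2;  out=∅∪out(2)=∅
  fail(4) 'baba': from fail(3)=1 chase 'a': 1 ⇒ 2;  out={0}∪out(2)={0}
  fail(8) 'acba': from fail(7)=11 chase 'a': 11 ⇒ 12;  out=∅∪out(12)=∅
  fail(13) 'cbaa': from fail(12)=2 chase 'a': 2→5→0 ⇒ 5;  out={2}∪out(5)={2}
  fail(9) 'acbaa': from fail(8)=12 chase 'a': 12 ⇒ 13;  out={1}∪out(13)={1,2}

Text stream:
[0] read 'c'  n0⇒n10
[1] read 'b'  n10⇒n11
[2] read 'a'  n11⇒n12
[3] read 'a'  n12⇒n13  ** P2@[0:3]
[4] read 'a'  n13⇒n5 (fail-walked)
[5] read 'c'  n5⇒n6
[6] read 'b'  n6⇒n7
[7] read 'a'  n7⇒n8
[8] read 'b'  n8⇒n3 (fail-walked)
[9] read 'a'  n3⇒n4  ** P0@[6:9]
[10] read 'c'  n4⇒n6 (fail-walked)
[11] read 'c'  n6⇒n10 (fail-walked)
[12] read 'b'  n10⇒n11
[13] read 'a'  n11⇒n12
[14] read 'a'  n12⇒n13  ** P2@[11:14]
[15] read 'a'  n13⇒n5 (fail-walked)
[16] read 'c'  n5⇒n6
[17] read 'b'  n6⇒n7
[18] read 'a'  n7⇒n8
[19] read 'a'  n8⇒n9  ** P1@[15:19],P2@[16:19]
[20] read 'c'  n9⇒n6 (fail-walked)
[21] read 'b'  n6⇒n7
[22] read 'c'  n7⇒n10 (fail-walked)
[23] read 'b'  n10⇒n11
[24] read 'a'  n11⇒n12
[25] read 'a'  n12⇒n13  ** P2@[22:25]
[26] read 'b'  n13⇒n1 (fail-walked)
[27] read 'c'  n1⇒n10 (fail-walked)
[28] read 'a'  n10⇒n5 (fail-walked)
[29] read 'c'  n5⇒n6
[30] read 'b'  n6⇒n7
[31] read 'a'  n7⇒n8
[32] read 'a'  n8⇒n9  ** P1@[28:32],P2@[29:32]
[33] read 'b'  n9⇒n1 (fail-walked)
[34] read 'a'  n1⇒n2
[35] read 'b'  n2⇒n3
[36] read 'a'  n3⇒n4  ** P0@[33:36]
[37] read 'b'  n4⇒n3 (fail-walked)
[38] read 'a'  n3⇒n4  ** P0@[35:38]
[39] read 'c'  n4⇒n6 (fail-walked)
[40] read 'b'  n6⇒n7
[41] read 'a'  n7⇒n8
[42] read 'a'  n8⇒n9  ** P1@[38:42],P2@[39:42]
[43] read 'c'  n9⇒n6 (fail-walked)
[44] read 'a'  n6⇒n5 (fail-walked)
[45] read 'c'  n5⇒n6
[46] read 'b'  n6⇒n7

Matches: [[3,2],[9,0],[14,2],[19,1],[19,2],[25,2],[32,1],[32,2],[36,0],[38,0],[42,1],[42,2]]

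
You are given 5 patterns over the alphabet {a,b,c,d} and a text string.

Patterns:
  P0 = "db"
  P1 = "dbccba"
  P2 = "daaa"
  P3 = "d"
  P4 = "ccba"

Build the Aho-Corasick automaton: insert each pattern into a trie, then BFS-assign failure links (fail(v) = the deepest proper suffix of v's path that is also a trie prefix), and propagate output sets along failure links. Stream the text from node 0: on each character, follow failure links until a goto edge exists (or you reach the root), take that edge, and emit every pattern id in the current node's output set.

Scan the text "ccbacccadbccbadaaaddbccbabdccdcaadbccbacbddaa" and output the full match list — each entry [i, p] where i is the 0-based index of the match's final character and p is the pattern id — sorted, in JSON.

Construct AC machine:
Trie (insert patterns):
  n0 'ε': c→10 d→1
  n1 'd': a→7 b→2  ←P3
  n2 'db': c→3  ←P0
  n3 'dbc': c→4
  n4 'dbcc': b→5
  n5 'dbccb': a→6
  n6 'dbccba': ·  ←P1
  n7 'da': a→8
  n8 'daa': a→9
  n9 'daaa': ·  ←P2
  n10 'c': c→11
  n11 'cc': b→12
  n12 'ccb': a→13
  n13 'ccba': ·  ←P4

BFS fail/out derivation:
  n1('d'): parent n0 fail=0; on 'd' 0 → fail=0;  out {3}∪∅={3}
  n10('c'): parent n0 fail=0; on 'c' 0 → fail=0;  out ∅∪∅=∅
  n2('db'): parent n1 fail=0; on 'b' 0 → fail=0;  out {0}∪∅={0}
  n7('da'): parent n1 fail=0; on 'a' 0 → fail=0;  out ∅∪∅=∅
  n11('cc'): parent n10 fail=0; on 'c' 0 → fail=10;  out ∅∪∅=∅
  n3('dbc'): parent n2 fail=0; on 'c' 0 → fail=10;  out ∅∪∅=∅
  n8('daa'): parent n7 fail=0; on 'a' 0 → fail=0;  out ∅∪∅=∅
  n12('ccb'): parent n11 fail=10; on 'b' 10→0 → fail=0;  out ∅∪∅=∅
  n4('dbcc'): parent n3 fail=10; on 'c' 10 → fail=11;  out ∅∪∅=∅
  n9('daaa'): parent n8 fail=0; on 'a' 0 → fail=0;  out {2}∪∅={2}
  n13('ccba'): parent n12 fail=0; on 'a' 0 → fail=0;  out {4}∪∅={4}
  n5('dbccb'): parent n4 fail=11; on 'b' 11 → fail=12;  out ∅∪∅=∅
  n6('dbccba'): parent n5 fail=12; on 'a' 12 → fail=13;  out {1}∪{4}={1,4}

Run:
[0] read 'c'  n0⇒n10
[1] read 'c'  n10⇒n11
[2] read 'b'  n11⇒n12
[3] read 'a'  n12⇒n13  → match P4@[0:3]
[4] read 'c'  n13⇒n10 (fail-walked)
[5] read 'c'  n10⇒n11
[6] read 'c'  n11⇒n11 (fail-walked)
[7] read 'a'  n11⇒n0 (fail-walked)
[8] read 'd'  n0⇒n1  → match P3@[8:8]
[9] read 'b'  n1⇒n2  → match P0@[8:9]
[10] read 'c'  n2⇒n3
[11] read 'c'  n3⇒n4
[12] read 'b'  n4⇒n5
[13] read 'a'  n5⇒n6  → match P1@[8:13],P4@[10:13]
[14] read 'd'  n6⇒n1 (fail-walked)  → match P3@[14:14]
[15] read 'a'  n1⇒n7
[16] read 'a'  n7⇒n8
[17] read 'a'  n8⇒n9  → match P2@[14:17]
[18] read 'd'  n9⇒n1 (fail-walked)  → match P3@[18:18]
[19] read 'd'  n1⇒n1 (fail-walked)  → match P3@[19:19]
[20] read 'b'  n1⇒n2  → match P0@[19:20]
[21] read 'c'  n2⇒n3
[22] read 'c'  n3⇒n4
[23] read 'b'  n4⇒n5
[24] read 'a'  n5⇒n6  → match P1@[19:24],P4@[21:24]
[25] read 'b'  n6⇒n0 (fail-walked)
[26] read 'd'  n0⇒n1  → match P3@[26:26]
[27] read 'c'  n1⇒n10 (fail-walked)
[28] read 'c'  n10⇒n11
[29] read 'd'  n11⇒n1 (fail-walked)  → match P3@[29:29]
[30] read 'c'  n1⇒n10 (fail-walked)
[31] read 'a'  n10⇒n0 (fail-walked)
[32] read 'a'  n0⇒n0
[33] read 'd'  n0⇒n1  → match P3@[33:33]
[34] read 'b'  n1⇒n2  → match P0@[33:34]
[35] read 'c'  n2⇒n3
[36] read 'c'  n3⇒n4
[37] read 'b'  n4⇒n5
[38] read 'a'  n5⇒n6  → match P1@[33:38],P4@[35:38]
[39] read 'c'  n6⇒n10 (fail-walked)
[40] read 'b'  n10⇒n0 (fail-walked)
[41] read 'd'  n0⇒n1  → match P3@[41:41]
[42] read 'd'  n1⇒n1 (fail-walked)  → match P3@[42:42]
[43] read 'a'  n1⇒n7
[44] read 'a'  n7⇒n8

Result: [[3,4],[8,3],[9,0],[13,1],[13,4],[14,3],[17,2],[18,3],[19,3],[20,0],[24,1],[24,4],[26,3],[29,3],[33,3],[34,0],[38,1],[38,4],[41,3],[42,3]]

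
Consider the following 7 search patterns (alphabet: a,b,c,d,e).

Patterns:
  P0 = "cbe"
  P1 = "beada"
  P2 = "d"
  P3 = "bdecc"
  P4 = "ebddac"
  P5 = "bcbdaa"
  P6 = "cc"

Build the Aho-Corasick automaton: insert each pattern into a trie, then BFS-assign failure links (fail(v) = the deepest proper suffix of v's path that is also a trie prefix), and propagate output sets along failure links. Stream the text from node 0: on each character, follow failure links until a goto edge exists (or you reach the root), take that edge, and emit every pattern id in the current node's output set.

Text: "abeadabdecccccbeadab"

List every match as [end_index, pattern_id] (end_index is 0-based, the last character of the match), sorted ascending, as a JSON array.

Construct AC machine:
Trie nodes:
  n0 'ε': b→4 c→1 d→9 e→14
  n1 'c': b→2 c→25
  n2 'cb': e→3
  n3 'cbe': ·  [P0 ends]
  n4 'b': c→20 d→10 e→5
  n5 'be': a→6
  n6 'bea': d→7
  n7 'bead': a→8
  n8 'beada': ·  [P1 ends]
  n9 'd': ·  [P2 ends]
  n10 'bd': e→11
  n11 'bde': c→12
  n12 'bdec': c→13
  n13 'bdecc': ·  [P3 ends]
  n14 'e': b→15
  n15 'eb': d→16
  n16 'ebd': d→17
  n17 'ebdd': a→18
  n18 'ebdda': c→19
  n19 'ebddac': ·  [P4 ends]
  n20 'bc': b→21
  n21 'bcb': d→22
  n22 'bcbd': a→23
  n23 'bcbda': a→24
  n24 'bcbdaa': ·  [P5 ends]
  n25 'cc': ·  [P6 ends]

BFS fail/out derivation:
  n1('c'): parent n0 fail=0; on 'c' 0 → fail=0;  out ∅∪∅=∅
  n4('b'): parent n0 fail=0; on 'b' 0 → fail=0;  out ∅∪∅=∅
  n9('d'): parent n0 fail=0; on 'd' 0 → fail=0;  out {2}∪∅={2}
  n14('e'): parent n0 fail=0; on 'e' 0 → fail=0;  out ∅∪∅=∅
  n2('cb'): parent n1 fail=0; on 'b' 0 → fail=4;  out ∅∪∅=∅
  n5('be'): parent n4 fail=0; on 'e' 0 → fail=14;  out ∅∪∅=∅
  n10('bd'): parent n4 fail=0; on 'd' 0 → fail=9;  out ∅∪{2}={2}
  n15('eb'): parent n14 fail=0; on 'b' 0 → fail=4;  out ∅∪∅=∅
  n20('bc'): parent n4 fail=0; on 'c' 0 → fail=1;  out ∅∪∅=∅
  n25('cc'): parent n1 fail=0; on 'c' 0 → fail=1;  out {6}∪∅={6}
  n3('cbe'): parent n2 fail=4; on 'e' 4 → fail=5;  out {0}∪∅={0}
  n6('bea'): parent n5 fail=14; on 'a' 14→0 → fail=0;  out ∅∪∅=∅
  n11('bde'): parent n10 fail=9; on 'e' 9→0 → fail=14;  out ∅∪∅=∅
  n16('ebd'): parent n15 fail=4; on 'd' 4 → fail=10;  out ∅∪{2}={2}
  n21('bcb'): parent n20 fail=1; on 'b' 1 → fail=2;  out ∅∪∅=∅
  n7('bead'): parent n6 fail=0; on 'd' 0 → fail=9;  out ∅∪{2}={2}
  n12('bdec'): parent n11 fail=14; on 'c' 14→0 → fail=1;  out ∅∪∅=∅
  n17('ebdd'): parent n16 fail=10; on 'd' 10→9→0 → fail=9;  out ∅∪{2}={2}
  n22('bcbd'): parent n21 fail=2; on 'd' 2→4 → fail=10;  out ∅∪{2}={2}
  n8('beada'): parent n7 fail=9; on 'a' 9→0 → fail=0;  out {1}∪∅={1}
  n13('bdecc'): parent n12 fail=1; on 'c' 1 → fail=25;  out {3}∪{6}={3,6}
  n18('ebdda'): parent n17 fail=9; on 'a' 9→0 → fail=0;  out ∅∪∅=∅
  n23('bcbda'): parent n22 fail=10; on 'a' 10→9→0 → fail=0;  out ∅∪∅=∅
  n19('ebddac'): parent n18 fail=0; on 'c' 0 → fail=1;  out {4}∪∅={4}
  n24('bcbdaa'): parent n23 fail=0; on 'a' 0 → fail=0;  out {5}∪∅={5}

Text stream:
pos 0 'a': at 0
pos 1 'b': at 4
pos 2 'e': at 5
pos 3 'a': at 6
pos 4 'd': at 7  ** P2@[4:4]
pos 5 'a': at 8  ** P1@[1:5]
pos 6 'b': at 4 ·f
pos 7 'd': at 10  ** P2@[7:7]
pos 8 'e': at 11
pos 9 'c': at 12
pos 10 'c': at 13  ** P3@[6:10],P6@[9:10]
pos 11 'c': at 25 ·f  ** P6@[10:11]
pos 12 'c': at 25 ·f  ** P6@[11:12]
pos 13 'c': at 25 ·f  ** P6@[12:13]
pos 14 'b': at 2 ·f
pos 15 'e': at 3  ** P0@[13:15]
pos 16 'a': at 6 ·f
pos 17 'd': at 7  ** P2@[17:17]
pos 18 'a': at 8  ** P1@[14:18]
pos 19 'b': at 4 ·f

All matches (sorted): [[4,2],[5,1],[7,2],[10,3],[10,6],[11,6],[12,6],[13,6],[15,0],[17,2],[18,1]]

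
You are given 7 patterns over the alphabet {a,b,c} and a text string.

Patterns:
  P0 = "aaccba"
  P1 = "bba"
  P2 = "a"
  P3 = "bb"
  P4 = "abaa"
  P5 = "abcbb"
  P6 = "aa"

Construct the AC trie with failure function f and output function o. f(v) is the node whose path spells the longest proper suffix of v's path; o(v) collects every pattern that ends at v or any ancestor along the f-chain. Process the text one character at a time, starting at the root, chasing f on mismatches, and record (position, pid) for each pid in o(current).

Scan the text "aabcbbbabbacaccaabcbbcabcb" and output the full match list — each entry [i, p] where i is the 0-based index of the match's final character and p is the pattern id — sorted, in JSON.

Build automaton:
Trie nodes:
  n0 'ε': a→1 b→7
  n1 'a': a→2 b→10  [P2 ends]
  n2 'aa': c→3  [P6 ends]
  n3 'aac': c→4
  n4 'aacc': b→5
  n5 'aaccb': a→6
  n6 'aaccba': ·  [P0 ends]
  n7 'b': b→8
  n8 'bb': a→9  [P3 ends]
  n9 'bba': ·  [P1 ends]
  n10 'ab': a→11 c→13
  n11 'aba': a→12
  n12 'abaa': ·  [P4 ends]
  n13 'abc': b→14
  n14 'abcb': b→15
  n15 'abcbb': ·  [P5 ends]

Failure links (BFS by depth):
  fail(1) 'a': from fail(0)=0 chase 'a': 0 ⇒ 0;  out={2}∪out(0)={2}
  fail(7) 'b': from fail(0)=0 chase 'b': 0 ⇒ 0;  out=∅∪out(0)=∅
  fail(2) 'aa': from fail(1)=0 chase 'a': 0 ⇒ 1;  out={6}∪out(1)={2,6}
  fail(8) 'bb': from fail(7)=0 chase 'b': 0 ⇒ 7;  out={3}∪out(7)={3}
  fail(10) 'ab': from fail(1)=0 chase 'b': 0 ⇒ 7;  out=∅∪out(7)=∅
  fail(3) 'aac': from fail(2)=1 chase 'c': 1→0 ⇒ 0;  out=∅∪out(0)=∅
  fail(9) 'bba': from fail(8)=7 chase 'a': 7→0 ⇒ 1;  out={1}∪out(1)={1,2}
  fail(11) 'aba': from fail(10)=7 chase 'a': 7→0 ⇒ 1;  out=∅∪out(1)={2}
  fail(13) 'abc': from fail(10)=7 chase 'c': 7→0 ⇒ 0;  out=∅∪out(0)=∅
  fail(4) 'aacc': from fail(3)=0 chase 'c': 0 ⇒ 0;  out=∅∪out(0)=∅
  fail(12) 'abaa': from fail(11)=1 chase 'a': 1 ⇒ 2;  out={4}∪out(2)={2,4,6}
  fail(14) 'abcb': from fail(13)=0 chase 'b': 0 ⇒ 7;  out=∅∪out(7)=∅
  fail(5) 'aaccb': from fail(4)=0 chase 'b': 0 ⇒ 7;  out=∅∪out(7)=∅
  fail(15) 'abcbb': from fail(14)=7 chase 'b': 7 ⇒ 8;  out={5}∪out(8)={3,5}
  fail(6) 'aaccba': from fail(5)=7 chase 'a': 7→0 ⇒ 1;  out={0}∪out(1)={0,2}

Run:
pos 0 'a': at 1  → match P2@[0:0]
pos 1 'a': at 2  → match P2@[1:1],P6@[0:1]
pos 2 'b': at 10 ·f
pos 3 'c': at 13
pos 4 'b': at 14
pos 5 'b': at 15  → match P3@[4:5],P5@[1:5]
pos 6 'b': at 8 ·f  → match P3@[5:6]
pos 7 'a': at 9  → match P1@[5:7],P2@[7:7]
pos 8 'b': at 10 ·f
pos 9 'b': at 8 ·f  → match P3@[8:9]
pos 10 'a': at 9  → match P1@[8:10],P2@[10:10]
pos 11 'c': at 0 ·f
pos 12 'a': at 1  → match P2@[12:12]
pos 13 'c': at 0 ·f
pos 14 'c': at 0
pos 15 'a': at 1  → match P2@[15:15]
pos 16 'a': at 2  → match P2@[16:16],P6@[15:16]
pos 17 'b': at 10 ·f
pos 18 'c': at 13
pos 19 'b': at 14
pos 20 'b': at 15  → match P3@[19:20],P5@[16:20]
pos 21 'c': at 0 ·f
pos 22 'a': at 1  → match P2@[22:22]
pos 23 'b': at 10
pos 24 'c': at 13
pos 25 'b': at 14

Matches: [[0,2],[1,2],[1,6],[5,3],[5,5],[6,3],[7,1],[7,2],[9,3],[10,1],[10,2],[12,2],[15,2],[16,2],[16,6],[20,3],[20,5],[22,2]]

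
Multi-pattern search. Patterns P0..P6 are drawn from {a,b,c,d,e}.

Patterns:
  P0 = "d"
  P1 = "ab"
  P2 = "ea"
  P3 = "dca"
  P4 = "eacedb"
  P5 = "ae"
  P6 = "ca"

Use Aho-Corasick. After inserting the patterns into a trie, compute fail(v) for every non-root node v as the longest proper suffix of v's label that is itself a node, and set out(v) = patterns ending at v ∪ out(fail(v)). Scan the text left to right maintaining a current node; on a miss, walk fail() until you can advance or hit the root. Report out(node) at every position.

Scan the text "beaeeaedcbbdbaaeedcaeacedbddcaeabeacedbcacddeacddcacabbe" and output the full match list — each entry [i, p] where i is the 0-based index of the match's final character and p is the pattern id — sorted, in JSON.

Build:
Trie (insert patterns):
  0='ε' goto a→2 c→13 d→1 e→4
  1='d' goto c→6  ←P0
  2='a' goto b→3 e→12
  3='ab' goto ·  ←P1
  4='e' goto a→5
  5='ea' goto c→8  ←P2
  6='dc' goto a→7
  7='dca' goto ·  ←P3
  8='eac' goto e→9
  9='eace' goto d→10
  10='eaced' goto b→11
  11='eacedb' goto ·  ←P4
  12='ae' goto ·  ←P5
  13='c' goto a→14
  14='ca' goto ·  ←P6

BFS fail/out derivation:
  n1('d'): parent n0 fail=0; on 'd' 0 → fail=0;  out {0}∪∅={0}
  n2('a'): parent n0 fail=0; on 'a' 0 → fail=0;  out ∅∪∅=∅
  n4('e'): parent n0 fail=0; on 'e' 0 → fail=0;  out ∅∪∅=∅
  n13('c'): parent n0 fail=0; on 'c' 0 → fail=0;  out ∅∪∅=∅
  n3('ab'): parent n2 fail=0; on 'b' 0 → fail=0;  out {1}∪∅={1}
  n5('ea'): parent n4 fail=0; on 'a' 0 → fail=2;  out {2}∪∅={2}
  n6('dc'): parent n1 fail=0; on 'c' 0 → fail=13;  out ∅∪∅=∅
  n12('ae'): parent n2 fail=0; on 'e' 0 → fail=4;  out {5}∪∅={5}
  n14('ca'): parent n13 fail=0; on 'a' 0 → fail=2;  out {6}∪∅={6}
  n7('dca'): parent n6 fail=13; on 'a' 13 → fail=14;  out {3}∪{6}={3,6}
  n8('eac'): parent n5 fail=2; on 'c' 2→0 → fail=13;  out ∅∪∅=∅
  n9('eace'): parent n8 fail=13; on 'e' 13→0 → fail=4;  out ∅∪∅=∅
  n10('eaced'): parent n9 fail=4; on 'd' 4→0 → fail=1;  out ∅∪{0}={0}
  n11('eacedb'): parent n10 fail=1; on 'b' 1→0 → fail=0;  out {4}∪∅={4}

Scan:
[0] read 'b'  n0⇒n0
[1] read 'e'  n0⇒n4
[2] read 'a'  n4⇒n5  emit P2@[1:2]
[3] read 'e'  n5⇒n12 (fail-walked)  emit P5@[2:3]
[4] read 'e'  n12⇒n4 (fail-walked)
[5] read 'a'  n4⇒n5  emit P2@[4:5]
[6] read 'e'  n5⇒n12 (fail-walked)  emit P5@[5:6]
[7] read 'd'  n12⇒n1 (fail-walked)  emit P0@[7:7]
[8] read 'c'  n1⇒n6
[9] read 'b'  n6⇒n0 (fail-walked)
[10] read 'b'  n0⇒n0
[11] read 'd'  n0⇒n1  emit P0@[11:11]
[12] read 'b'  n1⇒n0 (fail-walked)
[13] read 'a'  n0⇒n2
[14] read 'a'  n2⇒n2 (fail-walked)
[15] read 'e'  n2⇒n12  emit P5@[14:15]
[16] read 'e'  n12⇒n4 (fail-walked)
[17] read 'd'  n4⇒n1 (fail-walked)  emit P0@[17:17]
[18] read 'c'  n1⇒n6
[19] read 'a'  n6⇒n7  emit P3@[17:19],P6@[18:19]
[20] read 'e'  n7⇒n12 (fail-walked)  emit P5@[19:20]
[21] read 'a'  n12⇒n5 (fail-walked)  emit P2@[20:21]
[22] read 'c'  n5⇒n8
[23] read 'e'  n8⇒n9
[24] read 'd'  n9⇒n10  emit P0@[24:24]
[25] read 'b'  n10⇒n11  emit P4@[20:25]
[26] read 'd'  n11⇒n1 (fail-walked)  emit P0@[26:26]
[27] read 'd'  n1⇒n1 (fail-walked)  emit P0@[27:27]
[28] read 'c'  n1⇒n6
[29] read 'a'  n6⇒n7  emit P3@[27:29],P6@[28:29]
[30] read 'e'  n7⇒n12 (fail-walked)  emit P5@[29:30]
[31] read 'a'  n12⇒n5 (fail-walked)  emit P2@[30:31]
[32] read 'b'  n5⇒n3 (fail-walked)  emit P1@[31:32]
[33] read 'e'  n3⇒n4 (fail-walked)
[34] read 'a'  n4⇒n5  emit P2@[33:34]
[35] read 'c'  n5⇒n8
[36] read 'e'  n8⇒n9
[37] read 'd'  n9⇒n10  emit P0@[37:37]
[38] read 'b'  n10⇒n11  emit P4@[33:38]
[39] read 'c'  n11⇒n13 (fail-walked)
[40] read 'a'  n13⇒n14  emit P6@[39:40]
[41] read 'c'  n14⇒n13 (fail-walked)
[42] read 'd'  n13⇒n1 (fail-walked)  emit P0@[42:42]
[43] read 'd'  n1⇒n1 (fail-walked)  emit P0@[43:43]
[44] read 'e'  n1⇒n4 (fail-walked)
[45] read 'a'  n4⇒n5  emit P2@[44:45]
[46] read 'c'  n5⇒n8
[47] read 'd'  n8⇒n1 (fail-walked)  emit P0@[47:47]
[48] read 'd'  n1⇒n1 (fail-walked)  emit P0@[48:48]
[49] read 'c'  n1⇒n6
[50] read 'a'  n6⇒n7  emit P3@[48:50],P6@[49:50]
[51] read 'c'  n7⇒n13 (fail-walked)
[52] read 'a'  n13⇒n14  emit P6@[51:52]
[53] read 'b'  n14⇒n3 (fail-walked)  emit P1@[52:53]
[54] read 'b'  n3⇒n0 (fail-walked)
[55] read 'e'  n0⇒n4

Result: [[2,2],[3,5],[5,2],[6,5],[7,0],[11,0],[15,5],[17,0],[19,3],[19,6],[20,5],[21,2],[24,0],[25,4],[26,0],[27,0],[29,3],[29,6],[30,5],[31,2],[32,1],[34,2],[37,0],[38,4],[40,6],[42,0],[43,0],[45,2],[47,0],[48,0],[50,3],[50,6],[52,6],[53,1]]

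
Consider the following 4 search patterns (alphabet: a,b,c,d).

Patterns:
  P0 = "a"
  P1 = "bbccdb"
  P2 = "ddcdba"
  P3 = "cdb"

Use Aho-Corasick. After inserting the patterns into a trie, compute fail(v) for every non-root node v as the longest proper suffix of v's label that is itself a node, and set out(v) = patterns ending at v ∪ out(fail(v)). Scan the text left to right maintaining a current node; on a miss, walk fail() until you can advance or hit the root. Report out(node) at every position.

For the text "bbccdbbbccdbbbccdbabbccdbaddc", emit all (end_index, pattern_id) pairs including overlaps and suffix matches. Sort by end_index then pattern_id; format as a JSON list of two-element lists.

Build automaton:
Trie (insert patterns):
  0='ε' goto a→1 b→2 c→14 d→8
  1='a' goto ·  ←P0
  2='b' goto b→3
  3='bb' goto c→4
  4='bbc' goto c→5
  5='bbcc' goto d→6
  6='bbccd' goto b→7
  7='bbccdb' goto ·  ←P1
  8='d' goto d→9
  9='dd' goto c→10
  10='ddc' goto d→11
  11='ddcd' goto b→12
  12='ddcdb' goto a→13
  13='ddcdba' goto ·  ←P2
  14='c' goto d→15
  15='cd' goto b→16
  16='cdb' goto ·  ←P3

Failure links (BFS by depth):
  n1('a'): parent n0 fail=0; on 'a' 0 → fail=0;  out {0}∪∅={0}
  n2('b'): parent n0 fail=0; on 'b' 0 → fail=0;  out ∅∪∅=∅
  n8('d'): parent n0 fail=0; on 'd' 0 → fail=0;  out ∅∪∅=∅
  n14('c'): parent n0 fail=0; on 'c' 0 → fail=0;  out ∅∪∅=∅
  n3('bb'): parent n2 fail=0; on 'b' 0 → fail=2;  out ∅∪∅=∅
  n9('dd'): parent n8 fail=0; on 'd' 0 → fail=8;  out ∅∪∅=∅
  n15('cd'): parent n14 fail=0; on 'd' 0 → fail=8;  out ∅∪∅=∅
  n4('bbc'): parent n3 fail=2; on 'c' 2→0 → fail=14;  out ∅∪∅=∅
  n10('ddc'): parent n9 fail=8; on 'c' 8→0 → fail=14;  out ∅∪∅=∅
  n16('cdb'): parent n15 fail=8; on 'b' 8→0 → fail=2;  out {3}∪∅={3}
  n5('bbcc'): parent n4 fail=14; on 'c' 14→0 → fail=14;  out ∅∪∅=∅
  n11('ddcd'): parent n10 fail=14; on 'd' 14 → fail=15;  out ∅∪∅=∅
  n6('bbccd'): parent n5 fail=14; on 'd' 14 → fail=15;  out ∅∪∅=∅
  n12('ddcdb'): parent n11 fail=15; on 'b' 15 → fail=16;  out ∅∪{3}={3}
  n7('bbccdb'): parent n6 fail=15; on 'b' 15 → fail=16;  out {1}∪{3}={1,3}
  n13('ddcdba'): parent n12 fail=16; on 'a' 16→2→0 → fail=1;  out {2}∪{0}={0,2}

Text stream:
i=0 'b': node 0→2
i=1 'b': node 2→3
i=2 'c': node 3→4
i=3 'c': node 4→5
i=4 'd': node 5→6
i=5 'b': node 6→7  → match P1@[0:5],P3@[3:5]
i=6 'b': node 7→3 ·f
i=7 'b': node 3→3 ·f
i=8 'c': node 3→4
i=9 'c': node 4→5
i=10 'd': node 5→6
i=11 'b': node 6→7  → match P1@[6:11],P3@[9:11]
i=12 'b': node 7→3 ·f
i=13 'b': node 3→3 ·f
i=14 'c': node 3→4
i=15 'c': node 4→5
i=16 'd': node 5→6
i=17 'b': node 6→7  → match P1@[12:17],P3@[15:17]
i=18 'a': node 7→1 ·f  → match P0@[18:18]
i=19 'b': node 1→2 ·f
i=20 'b': node 2→3
i=21 'c': node 3→4
i=22 'c': node 4→5
i=23 'd': node 5→6
i=24 'b': node 6→7  → match P1@[19:24],P3@[22:24]
i=25 'a': node 7→1 ·f  → match P0@[25:25]
i=26 'd': node 1→8 ·f
i=27 'd': node 8→9
i=28 'c': node 9→10

All matches (sorted): [[5,1],[5,3],[11,1],[11,3],[17,1],[17,3],[18,0],[24,1],[24,3],[25,0]]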